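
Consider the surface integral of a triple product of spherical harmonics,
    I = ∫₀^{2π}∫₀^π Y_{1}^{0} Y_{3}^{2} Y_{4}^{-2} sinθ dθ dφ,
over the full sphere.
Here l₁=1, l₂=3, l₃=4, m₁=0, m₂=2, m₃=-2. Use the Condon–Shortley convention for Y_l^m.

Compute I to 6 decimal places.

Rules hold: Σm=0, L=8 even, 2≤4≤4.
N = 3·7·9 = 189
Δ = 0!·2!·6!/9! = 1/252
Racah Σ t=0..0: t=0:+1/36 = 1/36
⇒ 3j(1 3 4; 0 0 0)² = 4/63, sgn +1
Racah Σ t=0..0: t=0:+1/120 = 1/120
⇒ 3j(1 3 4; 0 2 -2)² = 1/21, sgn +1
4πI² = N·(3j₀)²·(3jₘ)² = 4/7
I = +1·√(0.571429/4π) = 0.21324362

0.213244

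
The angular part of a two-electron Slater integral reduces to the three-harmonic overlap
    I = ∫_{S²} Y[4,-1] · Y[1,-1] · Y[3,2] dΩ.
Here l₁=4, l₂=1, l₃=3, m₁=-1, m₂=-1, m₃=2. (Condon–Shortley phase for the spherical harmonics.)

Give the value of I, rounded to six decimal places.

-0.106622

Checks pass: Σm=0; 8 even; l₃=3∈[3,5].
(2·4+1)(2·1+1)(2·3+1) = 189
Δ: 2! 6! 0! / 9! → 1/252
sum: t=1:−1/36 = -1/36
3j²(4 1 3; 0 0 0) = Δ·Π!·Σ² = 4/63  (sign +1)
sum: t=0:+1/240 = 1/240
3j²(4 1 3; -1 -1 2) = Δ·Π!·Σ² = 1/84  (sign -1)
combine: 4πI² = 189·4/63·1/84 = 1/7
take √, sign -1: I = -0.10662181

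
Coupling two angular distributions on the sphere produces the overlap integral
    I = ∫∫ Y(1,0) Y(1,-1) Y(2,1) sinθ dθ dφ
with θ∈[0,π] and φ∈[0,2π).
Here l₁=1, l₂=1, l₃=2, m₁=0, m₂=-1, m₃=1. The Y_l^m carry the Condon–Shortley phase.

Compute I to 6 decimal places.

-0.218510

Rules hold: Σm=0, L=4 even, 0≤2≤2.
N = 3·3·5 = 45
Δ = 0!·2!·2!/5! = 1/30
Racah Σ t=0..0: t=0:+1/1 = 1/1
⇒ 3j(1 1 2; 0 0 0)² = 2/15, sgn +1
Racah Σ t=0..0: t=0:+1/2 = 1/2
⇒ 3j(1 1 2; 0 -1 1)² = 1/10, sgn -1
4πI² = N·(3j₀)²·(3jₘ)² = 3/5
I = -1·√(0.6/4π) = -0.21850969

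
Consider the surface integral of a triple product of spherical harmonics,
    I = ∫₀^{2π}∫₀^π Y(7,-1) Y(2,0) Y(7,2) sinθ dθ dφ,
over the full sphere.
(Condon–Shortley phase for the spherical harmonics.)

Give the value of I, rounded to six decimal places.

0.000000

m-sum = -1 + 0 + 2 = 1 ≠ 0 ⇒ I = 0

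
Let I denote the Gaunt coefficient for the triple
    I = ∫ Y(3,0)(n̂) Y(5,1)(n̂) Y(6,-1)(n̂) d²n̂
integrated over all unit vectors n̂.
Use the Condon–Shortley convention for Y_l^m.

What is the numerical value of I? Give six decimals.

Checks pass: Σm=0; 14 even; l₃=6∈[2,8].
(2·3+1)(2·5+1)(2·6+1) = 1001
Δ: 2! 4! 8! / 15! → 1/675675
sum: t=0:+1/8640 t=1:−1/2304 t=2:+1/8640 = -7/34560
3j²(3 5 6; 0 0 0) = Δ·Π!·Σ² = 7/429  (sign -1)
sum: t=0:+1/17280 t=1:−1/2880 t=2:+1/6912 = -1/6912
3j²(3 5 6; 0 1 -1) = Δ·Π!·Σ² = 5/429  (sign +1)
combine: 4πI² = 1001·7/429·5/429 = 245/1287
take √, sign -1: I = -0.12308038

-0.123080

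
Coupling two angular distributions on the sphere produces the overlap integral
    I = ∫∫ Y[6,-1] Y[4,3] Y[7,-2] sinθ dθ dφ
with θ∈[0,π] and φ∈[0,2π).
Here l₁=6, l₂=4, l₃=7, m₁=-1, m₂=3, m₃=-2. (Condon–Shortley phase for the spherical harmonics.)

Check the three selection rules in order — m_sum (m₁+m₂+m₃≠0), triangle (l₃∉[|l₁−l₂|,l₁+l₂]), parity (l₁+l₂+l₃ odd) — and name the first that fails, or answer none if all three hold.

m₁+m₂+m₃ = -1 + 3 − 2 = 0  ✓
triangle: |6−4|=2 ≤ l₃=7 ≤ 6+4=10  ✓
parity: l₁+l₂+l₃ = 17 is odd  ✗

parity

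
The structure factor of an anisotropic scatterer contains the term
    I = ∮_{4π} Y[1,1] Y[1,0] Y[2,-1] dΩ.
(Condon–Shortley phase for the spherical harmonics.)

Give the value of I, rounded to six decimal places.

m-sum 0 ✓  L=4 even ✓  0≤2≤2 ✓
Π(2lᵢ+1) = 3×3×5 = 45
triangle coeff Δ(1,1,2) = 1/30
Σ_t [0,0]: t=0:+1/1 = 1/1
(3j)²=2/15 [(1 1 2; 0 0 0)], sign=+1
Σ_t [0,0]: t=0:+1/2 = 1/2
(3j)²=1/10 [(1 1 2; 1 0 -1)], sign=-1
⇒ 4πI² = 3/5
I = (-1)√(3/5/(4π)) = -0.21850969

-0.218510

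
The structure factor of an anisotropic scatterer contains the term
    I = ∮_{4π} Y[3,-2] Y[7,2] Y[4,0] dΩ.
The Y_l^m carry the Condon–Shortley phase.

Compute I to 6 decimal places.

0.169123

m-sum 0 ✓  L=14 even ✓  4≤4≤10 ✓
Π(2lᵢ+1) = 7×15×9 = 945
triangle coeff Δ(3,7,4) = 1/45045
Σ_t [3,3]: t=3:−1/20736 = -1/20736
(3j)²=35/1287 [(3 7 4; 0 0 0)], sign=-1
Σ_t [5,5]: t=5:−1/69120 = -1/69120
(3j)²=2/143 [(3 7 4; -2 2 0)], sign=-1
⇒ 4πI² = 7350/20449
I = (+1)√(7350/20449/(4π)) = 0.16912301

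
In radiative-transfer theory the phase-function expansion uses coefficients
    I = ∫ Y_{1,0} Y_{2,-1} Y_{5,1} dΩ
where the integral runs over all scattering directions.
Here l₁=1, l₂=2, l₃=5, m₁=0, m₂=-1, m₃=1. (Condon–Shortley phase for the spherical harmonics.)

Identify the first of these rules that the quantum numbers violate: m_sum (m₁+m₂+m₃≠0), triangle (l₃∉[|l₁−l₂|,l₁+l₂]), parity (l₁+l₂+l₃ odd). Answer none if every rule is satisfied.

azimuthal sum: 0 − 1 + 1 = 0  ✓
1 ≤ 5 ≤ 3 (triangle on l)  ✗
L = 1 + 2 + 5 = 8 (even)

triangle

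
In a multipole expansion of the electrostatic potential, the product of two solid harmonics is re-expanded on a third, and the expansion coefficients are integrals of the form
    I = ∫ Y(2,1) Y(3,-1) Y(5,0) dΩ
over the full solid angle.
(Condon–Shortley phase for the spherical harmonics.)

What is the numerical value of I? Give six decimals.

0.169433

Rules hold: Σm=0, L=10 even, 1≤5≤5.
N = 5·7·11 = 385
Δ = 0!·4!·6!/11! = 1/2310
Racah Σ t=0..0: t=0:+1/144 = 1/144
⇒ 3j(2 3 5; 0 0 0)² = 10/231, sgn -1
Racah Σ t=0..0: t=0:+1/288 = 1/288
⇒ 3j(2 3 5; 1 -1 0)² = 5/231, sgn -1
4πI² = N·(3j₀)²·(3jₘ)² = 250/693
I = +1·√(0.36075/4π) = 0.16943318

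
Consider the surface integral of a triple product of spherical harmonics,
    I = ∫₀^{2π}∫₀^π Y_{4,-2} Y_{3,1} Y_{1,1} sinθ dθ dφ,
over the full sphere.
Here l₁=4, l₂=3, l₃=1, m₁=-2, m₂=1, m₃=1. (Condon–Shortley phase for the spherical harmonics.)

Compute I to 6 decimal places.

0.238414

Checks pass: Σm=0; 8 even; l₃=1∈[1,7].
(2·4+1)(2·3+1)(2·1+1) = 189
Δ: 6! 2! 0! / 9! → 1/252
sum: t=3:−1/36 = -1/36
3j²(4 3 1; 0 0 0) = Δ·Π!·Σ² = 4/63  (sign +1)
sum: t=4:+1/96 = 1/96
3j²(4 3 1; -2 1 1) = Δ·Π!·Σ² = 5/84  (sign +1)
combine: 4πI² = 189·4/63·5/84 = 5/7
take √, sign +1: I = 0.23841361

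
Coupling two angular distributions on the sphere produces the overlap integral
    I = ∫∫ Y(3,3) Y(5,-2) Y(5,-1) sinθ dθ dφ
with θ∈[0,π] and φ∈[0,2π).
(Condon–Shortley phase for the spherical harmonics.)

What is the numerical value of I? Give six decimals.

0.000000

l₁+l₂+l₃=13 is odd: 3j(l;000)=0 ⇒ I=0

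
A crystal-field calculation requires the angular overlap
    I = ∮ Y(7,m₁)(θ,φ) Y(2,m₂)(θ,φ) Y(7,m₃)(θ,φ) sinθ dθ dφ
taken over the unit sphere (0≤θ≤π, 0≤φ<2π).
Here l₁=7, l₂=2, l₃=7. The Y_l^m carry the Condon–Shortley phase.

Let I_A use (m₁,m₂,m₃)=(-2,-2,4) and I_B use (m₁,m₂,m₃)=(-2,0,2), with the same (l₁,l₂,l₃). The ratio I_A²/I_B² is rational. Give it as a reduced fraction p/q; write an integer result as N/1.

75/44

Shared (l₁,l₂,l₃)=(7,2,7): N and (l;000)² cancel in I_A²/I_B².
A: Δ = 2!·12!·2!/17! = 1/185640; Racah Σ t=0..0: t=0:+1/8709120 = 1/8709120; ⇒ 3j(7 2 7; -2 -2 4)² = 55/3094, sgn -1
B: Δ = 2!·12!·2!/17! = 1/185640; Racah Σ t=0..2: t=0:+1/8709120 t=1:−1/967680 t=2:+1/2419200 = -11/21772800; ⇒ 3j(7 2 7; -2 0 2)² = 242/23205, sgn +1
I_A²/I_B² = (55/3094)/(242/23205) = 75/44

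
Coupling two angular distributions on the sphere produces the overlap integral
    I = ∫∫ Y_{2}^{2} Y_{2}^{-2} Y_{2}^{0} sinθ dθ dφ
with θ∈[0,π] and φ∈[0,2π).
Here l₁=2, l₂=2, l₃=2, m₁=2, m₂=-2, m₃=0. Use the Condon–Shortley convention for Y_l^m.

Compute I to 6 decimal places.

Checks pass: Σm=0; 6 even; l₃=2∈[0,4].
(2·2+1)(2·2+1)(2·2+1) = 125
Δ: 2! 2! 2! / 7! → 1/630
sum: t=0:+1/8 t=1:−1/1 t=2:+1/8 = -3/4
3j²(2 2 2; 0 0 0) = Δ·Π!·Σ² = 2/35  (sign -1)
sum: t=0:+1/8 = 1/8
3j²(2 2 2; 2 -2 0) = Δ·Π!·Σ² = 2/35  (sign +1)
combine: 4πI² = 125·2/35·2/35 = 20/49
take √, sign -1: I = -0.18022375

-0.180224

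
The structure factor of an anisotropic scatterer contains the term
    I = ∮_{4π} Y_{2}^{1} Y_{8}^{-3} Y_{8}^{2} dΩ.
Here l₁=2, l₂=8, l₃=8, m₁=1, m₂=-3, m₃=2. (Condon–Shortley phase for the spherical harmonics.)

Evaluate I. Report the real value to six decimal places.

-0.110109

Rules hold: Σm=0, L=18 even, 6≤8≤10.
N = 5·17·17 = 1445
Δ = 2!·2!·14!/19! = 1/348840
Racah Σ t=0..2: t=0:+1/116121600 t=1:−1/25401600 t=2:+1/116121600 = -1/45158400
⇒ 3j(2 8 8; 0 0 0)² = 24/1615, sgn -1
Racah Σ t=0..1: t=0:+1/87091200 t=1:−1/174182400 = 1/174182400
⇒ 3j(2 8 8; 1 -3 2)² = 55/7752, sgn +1
4πI² = N·(3j₀)²·(3jₘ)² = 55/361
I = -1·√(0.152355/4π) = -0.11010900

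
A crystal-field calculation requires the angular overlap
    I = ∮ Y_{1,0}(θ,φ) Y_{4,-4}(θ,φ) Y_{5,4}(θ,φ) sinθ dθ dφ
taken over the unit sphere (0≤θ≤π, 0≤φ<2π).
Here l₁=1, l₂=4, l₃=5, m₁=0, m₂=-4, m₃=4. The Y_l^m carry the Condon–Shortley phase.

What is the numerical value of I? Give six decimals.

0.147319

m-sum 0 ✓  L=10 even ✓  3≤5≤5 ✓
Π(2lᵢ+1) = 3×9×11 = 297
triangle coeff Δ(1,4,5) = 1/495
Σ_t [0,0]: t=0:+1/576 = 1/576
(3j)²=5/99 [(1 4 5; 0 0 0)], sign=-1
Σ_t [0,0]: t=0:+1/40320 = 1/40320
(3j)²=1/55 [(1 4 5; 0 -4 4)], sign=-1
⇒ 4πI² = 3/11
I = (+1)√(3/11/(4π)) = 0.14731920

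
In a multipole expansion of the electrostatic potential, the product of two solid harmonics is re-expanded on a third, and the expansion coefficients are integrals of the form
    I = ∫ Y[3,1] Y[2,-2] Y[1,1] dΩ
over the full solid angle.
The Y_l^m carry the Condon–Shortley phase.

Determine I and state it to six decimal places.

-0.082589

m-sum 0 ✓  L=6 even ✓  1≤1≤5 ✓
Π(2lᵢ+1) = 7×5×3 = 105
triangle coeff Δ(3,2,1) = 1/105
Σ_t [2,2]: t=2:+1/4 = 1/4
(3j)²=3/35 [(3 2 1; 0 0 0)], sign=-1
Σ_t [0,0]: t=0:+1/48 = 1/48
(3j)²=1/105 [(3 2 1; 1 -2 1)], sign=+1
⇒ 4πI² = 3/35
I = (-1)√(3/35/(4π)) = -0.08258890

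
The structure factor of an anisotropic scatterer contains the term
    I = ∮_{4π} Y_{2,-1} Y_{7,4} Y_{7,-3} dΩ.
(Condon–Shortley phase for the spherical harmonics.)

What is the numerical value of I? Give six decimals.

0.162315

m-sum 0 ✓  L=16 even ✓  5≤7≤9 ✓
Π(2lᵢ+1) = 5×15×15 = 1125
triangle coeff Δ(2,7,7) = 1/185640
Σ_t [0,2]: t=0:+1/2419200 t=1:−1/518400 t=2:+1/2419200 = -1/907200
(3j)²=56/3315 [(2 7 7; 0 0 0)], sign=+1
Σ_t [1,2]: t=1:−1/14515200 t=2:+1/4354560 = 1/6220800
(3j)²=77/4420 [(2 7 7; -1 4 -3)], sign=+1
⇒ 4πI² = 16170/48841
I = (+1)√(16170/48841/(4π)) = 0.16231468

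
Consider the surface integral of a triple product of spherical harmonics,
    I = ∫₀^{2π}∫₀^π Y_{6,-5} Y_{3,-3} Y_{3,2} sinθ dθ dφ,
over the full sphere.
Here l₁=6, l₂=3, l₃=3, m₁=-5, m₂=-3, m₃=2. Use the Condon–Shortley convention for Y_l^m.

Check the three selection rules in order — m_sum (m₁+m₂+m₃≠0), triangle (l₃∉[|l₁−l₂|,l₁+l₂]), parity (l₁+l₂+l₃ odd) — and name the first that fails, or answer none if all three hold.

m₁+m₂+m₃ = -5 − 3 + 2 = -6  ✗
triangle: |6−3|=3 ≤ l₃=3 ≤ 6+3=9
parity: l₁+l₂+l₃ = 12 is even

m_sum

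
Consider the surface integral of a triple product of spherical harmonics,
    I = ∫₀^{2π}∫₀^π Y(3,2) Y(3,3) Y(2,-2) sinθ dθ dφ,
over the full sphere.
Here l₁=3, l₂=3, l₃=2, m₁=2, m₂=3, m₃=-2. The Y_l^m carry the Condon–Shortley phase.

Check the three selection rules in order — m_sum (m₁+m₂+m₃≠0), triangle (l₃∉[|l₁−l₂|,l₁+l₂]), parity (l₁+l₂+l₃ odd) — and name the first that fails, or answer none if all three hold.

m₁+m₂+m₃ = 2 + 3 − 2 = 3  ✗
triangle: |3−3|=0 ≤ l₃=2 ≤ 3+3=6
parity: l₁+l₂+l₃ = 8 is even

m_sum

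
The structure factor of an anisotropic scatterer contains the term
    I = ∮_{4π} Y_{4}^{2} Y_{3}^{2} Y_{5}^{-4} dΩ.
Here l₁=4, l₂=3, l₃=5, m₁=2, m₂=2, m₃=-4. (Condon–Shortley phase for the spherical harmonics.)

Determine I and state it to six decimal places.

Checks pass: Σm=0; 12 even; l₃=5∈[1,7].
(2·4+1)(2·3+1)(2·5+1) = 693
Δ: 2! 6! 4! / 13! → 1/180180
sum: t=0:+1/576 t=1:−1/144 t=2:+1/576 = -1/288
3j²(4 3 5; 0 0 0) = Δ·Π!·Σ² = 20/1001  (sign +1)
sum: t=1:−1/2880 t=2:+1/8640 = -1/4320
3j²(4 3 5; 2 2 -4) = Δ·Π!·Σ² = 8/429  (sign +1)
combine: 4πI² = 693·20/1001·8/429 = 480/1859
take √, sign +1: I = 0.14334284

0.143343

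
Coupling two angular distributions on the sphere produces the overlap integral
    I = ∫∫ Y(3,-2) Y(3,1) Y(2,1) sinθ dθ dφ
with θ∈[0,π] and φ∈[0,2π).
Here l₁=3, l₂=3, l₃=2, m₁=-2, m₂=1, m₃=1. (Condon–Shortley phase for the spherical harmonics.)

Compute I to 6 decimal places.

Rules hold: Σm=0, L=8 even, 0≤2≤6.
N = 7·7·5 = 245
Δ = 4!·2!·2!/9! = 1/3780
Racah Σ t=1..3: t=1:−1/24 t=2:+1/4 t=3:−1/24 = 1/6
⇒ 3j(3 3 2; 0 0 0)² = 4/105, sgn +1
Racah Σ t=3..4: t=3:−1/12 t=4:+1/48 = -1/16
⇒ 3j(3 3 2; -2 1 1)² = 1/28, sgn +1
4πI² = N·(3j₀)²·(3jₘ)² = 1/3
I = +1·√(0.333333/4π) = 0.16286750

0.162868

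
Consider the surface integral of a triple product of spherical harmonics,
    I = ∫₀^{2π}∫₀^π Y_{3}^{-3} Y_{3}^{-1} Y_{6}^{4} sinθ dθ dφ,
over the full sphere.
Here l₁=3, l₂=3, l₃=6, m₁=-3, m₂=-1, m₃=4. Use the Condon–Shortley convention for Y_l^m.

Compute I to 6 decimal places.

0.171787

m-sum 0 ✓  L=12 even ✓  0≤6≤6 ✓
Π(2lᵢ+1) = 7×7×13 = 637
triangle coeff Δ(3,3,6) = 1/12012
Σ_t [0,0]: t=0:+1/1296 = 1/1296
(3j)²=100/3003 [(3 3 6; 0 0 0)], sign=+1
Σ_t [0,0]: t=0:+1/34560 = 1/34560
(3j)²=5/286 [(3 3 6; -3 -1 4)], sign=+1
⇒ 4πI² = 1750/4719
I = (+1)√(1750/4719/(4π)) = 0.17178653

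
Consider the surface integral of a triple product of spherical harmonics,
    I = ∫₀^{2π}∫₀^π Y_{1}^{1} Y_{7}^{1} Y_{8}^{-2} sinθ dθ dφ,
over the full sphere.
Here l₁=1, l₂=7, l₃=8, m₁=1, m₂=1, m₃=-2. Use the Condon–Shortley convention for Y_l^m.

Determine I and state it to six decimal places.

Rules hold: Σm=0, L=16 even, 6≤8≤8.
N = 3·15·17 = 765
Δ = 0!·2!·14!/17! = 1/2040
Racah Σ t=0..0: t=0:+1/25401600 = 1/25401600
⇒ 3j(1 7 8; 0 0 0)² = 8/255, sgn +1
Racah Σ t=0..0: t=0:+1/58060800 = 1/58060800
⇒ 3j(1 7 8; 1 1 -2)² = 3/136, sgn +1
4πI² = N·(3j₀)²·(3jₘ)² = 9/17
I = +1·√(0.529412/4π) = 0.20525411

0.205254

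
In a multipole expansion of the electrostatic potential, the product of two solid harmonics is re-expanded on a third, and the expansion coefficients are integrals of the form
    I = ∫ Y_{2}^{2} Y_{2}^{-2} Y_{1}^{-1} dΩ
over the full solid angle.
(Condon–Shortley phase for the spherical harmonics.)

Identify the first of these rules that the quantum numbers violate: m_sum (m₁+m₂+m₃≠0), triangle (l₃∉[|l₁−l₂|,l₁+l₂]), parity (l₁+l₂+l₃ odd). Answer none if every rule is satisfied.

m_sum

m₁+m₂+m₃ = 2 − 2 − 1 = -1  ✗
triangle: |2−2|=0 ≤ l₃=1 ≤ 2+2=4
parity: l₁+l₂+l₃ = 5 is odd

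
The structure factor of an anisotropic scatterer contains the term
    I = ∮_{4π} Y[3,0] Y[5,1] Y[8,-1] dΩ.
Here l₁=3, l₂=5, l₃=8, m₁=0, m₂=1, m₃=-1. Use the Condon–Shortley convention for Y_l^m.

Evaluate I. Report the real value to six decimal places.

Checks pass: Σm=0; 16 even; l₃=8∈[2,8].
(2·3+1)(2·5+1)(2·8+1) = 1309
Δ: 0! 6! 10! / 17! → 1/136136
sum: t=0:+1/518400 = 1/518400
3j²(3 5 8; 0 0 0) = Δ·Π!·Σ² = 56/2431  (sign +1)
sum: t=0:+1/622080 = 1/622080
3j²(3 5 8; 0 1 -1) = Δ·Π!·Σ² = 105/4862  (sign -1)
combine: 4πI² = 1309·56/2431·105/4862 = 20580/31603
take √, sign -1: I = -0.22764263

-0.227643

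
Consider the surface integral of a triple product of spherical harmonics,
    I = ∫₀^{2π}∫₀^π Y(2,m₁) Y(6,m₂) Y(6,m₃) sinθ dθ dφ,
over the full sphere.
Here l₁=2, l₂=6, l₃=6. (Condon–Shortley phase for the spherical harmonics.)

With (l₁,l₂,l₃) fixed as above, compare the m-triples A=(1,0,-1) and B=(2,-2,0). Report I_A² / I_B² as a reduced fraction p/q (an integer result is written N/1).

1/40

Shared (l₁,l₂,l₃)=(2,6,6): N and (l;000)² cancel in I_A²/I_B².
A: Δ = 2!·2!·10!/15! = 1/90090; Racah Σ t=0..1: t=0:+1/34560 t=1:−1/28800 = -1/172800; ⇒ 3j(2 6 6; 1 0 -1)² = 1/1430, sgn +1
B: Δ = 2!·2!·10!/15! = 1/90090; Racah Σ t=0..0: t=0:+1/69120 = 1/69120; ⇒ 3j(2 6 6; 2 -2 0)² = 4/143, sgn +1
I_A²/I_B² = (1/1430)/(4/143) = 1/40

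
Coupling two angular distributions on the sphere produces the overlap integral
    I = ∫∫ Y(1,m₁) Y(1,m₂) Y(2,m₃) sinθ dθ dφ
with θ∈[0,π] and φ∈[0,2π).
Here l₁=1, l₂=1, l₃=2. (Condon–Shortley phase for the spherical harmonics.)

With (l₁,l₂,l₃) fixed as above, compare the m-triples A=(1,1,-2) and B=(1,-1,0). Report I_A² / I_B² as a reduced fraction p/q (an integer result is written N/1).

Shared (l₁,l₂,l₃)=(1,1,2): N and (l;000)² cancel in I_A²/I_B².
A: Δ = 0!·2!·2!/5! = 1/30; Racah Σ t=0..0: t=0:+1/4 = 1/4; ⇒ 3j(1 1 2; 1 1 -2)² = 1/5, sgn +1
B: Δ = 0!·2!·2!/5! = 1/30; Racah Σ t=0..0: t=0:+1/4 = 1/4; ⇒ 3j(1 1 2; 1 -1 0)² = 1/30, sgn +1
I_A²/I_B² = (1/5)/(1/30) = 6/1

6/1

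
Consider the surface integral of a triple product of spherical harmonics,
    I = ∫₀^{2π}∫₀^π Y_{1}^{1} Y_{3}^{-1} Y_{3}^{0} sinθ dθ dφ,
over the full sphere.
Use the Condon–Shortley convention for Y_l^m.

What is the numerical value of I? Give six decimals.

L=7 odd ⇒ parity kills the (l;000) factor ⇒ I = 0

0.000000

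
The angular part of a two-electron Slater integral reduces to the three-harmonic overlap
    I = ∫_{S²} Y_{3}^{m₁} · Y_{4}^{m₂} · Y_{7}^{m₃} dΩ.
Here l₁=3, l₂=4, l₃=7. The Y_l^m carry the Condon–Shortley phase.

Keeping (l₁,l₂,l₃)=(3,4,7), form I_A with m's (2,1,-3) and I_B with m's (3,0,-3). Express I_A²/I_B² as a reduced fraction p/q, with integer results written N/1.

Same 3,4,7: normalisation and zero-m 3j drop out of the ratio.
A: Δ: 0! 6! 8! / 15! → 1/45045; sum: t=0:+1/86400 = 1/86400; 3j²(3 4 7; 2 1 -3) = Δ·Π!·Σ² = 16/715  (sign +1)
B: Δ: 0! 6! 8! / 15! → 1/45045; sum: t=0:+1/414720 = 1/414720; 3j²(3 4 7; 3 0 -3) = Δ·Π!·Σ² = 2/429  (sign +1)
I_A²/I_B² = (16/715)/(2/429) = 24/5

24/5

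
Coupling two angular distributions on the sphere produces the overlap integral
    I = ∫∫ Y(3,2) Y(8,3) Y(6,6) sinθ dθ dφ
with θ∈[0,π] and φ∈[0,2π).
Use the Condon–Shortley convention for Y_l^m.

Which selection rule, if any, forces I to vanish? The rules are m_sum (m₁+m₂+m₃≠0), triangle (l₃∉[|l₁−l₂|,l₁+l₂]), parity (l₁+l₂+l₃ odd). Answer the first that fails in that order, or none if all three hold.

m₁+m₂+m₃ = 2 + 3 + 6 = 11  ✗
triangle: |3−8|=5 ≤ l₃=6 ≤ 3+8=11
parity: l₁+l₂+l₃ = 17 is odd

m_sum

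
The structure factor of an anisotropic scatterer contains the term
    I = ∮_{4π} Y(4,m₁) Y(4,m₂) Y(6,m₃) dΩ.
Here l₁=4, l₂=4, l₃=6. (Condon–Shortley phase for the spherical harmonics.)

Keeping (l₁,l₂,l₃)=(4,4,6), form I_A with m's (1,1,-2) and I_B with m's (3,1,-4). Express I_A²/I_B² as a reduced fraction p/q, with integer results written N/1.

Same 4,4,6: normalisation and zero-m 3j drop out of the ratio.
A: Δ: 2! 6! 6! / 15! → 1/1261260; sum: t=0:+1/8640 t=1:−1/2304 t=2:+1/8640 = -7/34560; 3j²(4 4 6; 1 1 -2) = Δ·Π!·Σ² = 7/429  (sign -1)
B: Δ: 2! 6! 6! / 15! → 1/1261260; sum: t=0:+1/28800 t=1:−1/34560 = 1/172800; 3j²(4 4 6; 3 1 -4) = Δ·Π!·Σ² = 1/1430  (sign +1)
I_A²/I_B² = (7/429)/(1/1430) = 70/3

70/3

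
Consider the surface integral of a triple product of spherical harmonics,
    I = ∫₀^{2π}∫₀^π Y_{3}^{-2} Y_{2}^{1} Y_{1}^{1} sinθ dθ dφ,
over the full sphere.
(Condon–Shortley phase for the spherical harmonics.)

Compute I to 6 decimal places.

0.261169

Checks pass: Σm=0; 6 even; l₃=1∈[1,5].
(2·3+1)(2·2+1)(2·1+1) = 105
Δ: 4! 2! 0! / 7! → 1/105
sum: t=2:+1/4 = 1/4
3j²(3 2 1; 0 0 0) = Δ·Π!·Σ² = 3/35  (sign -1)
sum: t=3:−1/12 = -1/12
3j²(3 2 1; -2 1 1) = Δ·Π!·Σ² = 2/21  (sign -1)
combine: 4πI² = 105·3/35·2/21 = 6/7
take √, sign +1: I = 0.26116903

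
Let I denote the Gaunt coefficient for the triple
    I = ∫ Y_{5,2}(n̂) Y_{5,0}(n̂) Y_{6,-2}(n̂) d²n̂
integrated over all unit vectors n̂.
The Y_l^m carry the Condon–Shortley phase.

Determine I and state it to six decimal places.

Checks pass: Σm=0; 16 even; l₃=6∈[0,10].
(2·5+1)(2·5+1)(2·6+1) = 1573
Δ: 4! 6! 6! / 17! → 1/28588560
sum: t=0:+1/345600 t=1:−1/13824 t=2:+1/5184 t=3:−1/13824 t=4:+1/345600 = 7/129600
3j²(5 5 6; 0 0 0) = Δ·Π!·Σ² = 80/7293  (sign +1)
sum: t=0:+1/103680 t=1:−1/13824 t=2:+1/17280 t=3:−1/207360 = -1/103680
3j²(5 5 6; 2 0 -2) = Δ·Π!·Σ² = 10/7293  (sign -1)
combine: 4πI² = 1573·80/7293·10/7293 = 800/33813
take √, sign -1: I = -0.04339086

-0.043391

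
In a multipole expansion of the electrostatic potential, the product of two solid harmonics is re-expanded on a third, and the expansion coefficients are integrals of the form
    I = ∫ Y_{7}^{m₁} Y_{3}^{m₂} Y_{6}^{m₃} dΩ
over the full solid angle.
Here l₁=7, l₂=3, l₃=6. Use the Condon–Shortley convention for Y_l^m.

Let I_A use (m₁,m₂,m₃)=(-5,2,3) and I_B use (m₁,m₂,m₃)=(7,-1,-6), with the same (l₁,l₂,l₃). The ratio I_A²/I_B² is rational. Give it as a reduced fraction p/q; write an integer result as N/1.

625/2002

Same 7,3,6: normalisation and zero-m 3j drop out of the ratio.
A: Δ: 4! 10! 2! / 17! → 1/2042040; sum: t=3:−1/4354560 t=4:+1/1935360 = 1/3483648; 3j²(7 3 6; -5 2 3) = Δ·Π!·Σ² = 125/12376  (sign -1)
B: Δ: 4! 10! 2! / 17! → 1/2042040; sum: t=0:+1/174182400 = 1/174182400; 3j²(7 3 6; 7 -1 -6) = Δ·Π!·Σ² = 11/340  (sign +1)
I_A²/I_B² = (125/12376)/(11/340) = 625/2002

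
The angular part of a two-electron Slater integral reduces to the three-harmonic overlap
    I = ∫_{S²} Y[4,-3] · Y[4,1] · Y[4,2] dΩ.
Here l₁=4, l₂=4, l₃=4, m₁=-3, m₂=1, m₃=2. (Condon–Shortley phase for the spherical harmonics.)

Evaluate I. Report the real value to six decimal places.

m-sum 0 ✓  L=12 even ✓  0≤4≤8 ✓
Π(2lᵢ+1) = 9×9×9 = 729
triangle coeff Δ(4,4,4) = 1/450450
Σ_t [0,4]: t=0:+1/13824 t=1:−1/216 t=2:+1/64 t=3:−1/216 t=4:+1/13824 = 5/768
(3j)²=18/1001 [(4 4 4; 0 0 0)], sign=+1
Σ_t [3,4]: t=3:−1/576 t=4:+1/864 = -1/1728
(3j)²=5/1287 [(4 4 4; -3 1 2)], sign=-1
⇒ 4πI² = 7290/143143
I = (-1)√(7290/143143/(4π)) = -0.06366105

-0.063661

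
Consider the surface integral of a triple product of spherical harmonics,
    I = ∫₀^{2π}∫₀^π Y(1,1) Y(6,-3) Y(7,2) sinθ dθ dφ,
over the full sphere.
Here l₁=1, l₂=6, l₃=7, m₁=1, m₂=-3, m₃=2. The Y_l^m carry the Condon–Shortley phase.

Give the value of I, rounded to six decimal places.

0.110647

Checks pass: Σm=0; 14 even; l₃=7∈[5,7].
(2·1+1)(2·6+1)(2·7+1) = 585
Δ: 0! 2! 12! / 15! → 1/1365
sum: t=0:+1/518400 = 1/518400
3j²(1 6 7; 0 0 0) = Δ·Π!·Σ² = 7/195  (sign -1)
sum: t=0:+1/4354560 = 1/4354560
3j²(1 6 7; 1 -3 2) = Δ·Π!·Σ² = 2/273  (sign -1)
combine: 4πI² = 585·7/195·2/273 = 2/13
take √, sign +1: I = 0.11064668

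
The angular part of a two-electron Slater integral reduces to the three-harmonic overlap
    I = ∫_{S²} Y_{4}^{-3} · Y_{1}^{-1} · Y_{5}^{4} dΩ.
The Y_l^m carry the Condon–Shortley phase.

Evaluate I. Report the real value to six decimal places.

m-sum 0 ✓  L=10 even ✓  3≤5≤5 ✓
Π(2lᵢ+1) = 9×3×11 = 297
triangle coeff Δ(4,1,5) = 1/495
Σ_t [0,0]: t=0:+1/576 = 1/576
(3j)²=5/99 [(4 1 5; 0 0 0)], sign=-1
Σ_t [0,0]: t=0:+1/10080 = 1/10080
(3j)²=4/55 [(4 1 5; -3 -1 4)], sign=-1
⇒ 4πI² = 12/11
I = (+1)√(12/11/(4π)) = 0.29463840

0.294638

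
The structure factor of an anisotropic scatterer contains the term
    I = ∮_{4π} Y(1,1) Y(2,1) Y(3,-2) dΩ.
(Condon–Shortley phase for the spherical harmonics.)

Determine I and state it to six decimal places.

m-sum 0 ✓  L=6 even ✓  1≤3≤3 ✓
Π(2lᵢ+1) = 3×5×7 = 105
triangle coeff Δ(1,2,3) = 1/105
Σ_t [0,0]: t=0:+1/4 = 1/4
(3j)²=3/35 [(1 2 3; 0 0 0)], sign=-1
Σ_t [0,0]: t=0:+1/12 = 1/12
(3j)²=2/21 [(1 2 3; 1 1 -2)], sign=-1
⇒ 4πI² = 6/7
I = (+1)√(6/7/(4π)) = 0.26116903

0.261169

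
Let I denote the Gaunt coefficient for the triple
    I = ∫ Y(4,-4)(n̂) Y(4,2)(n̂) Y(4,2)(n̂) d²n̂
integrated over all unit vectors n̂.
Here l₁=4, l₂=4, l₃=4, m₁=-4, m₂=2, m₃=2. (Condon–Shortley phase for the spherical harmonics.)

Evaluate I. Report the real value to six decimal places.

0.190983

Rules hold: Σm=0, L=12 even, 0≤4≤8.
N = 9·9·9 = 729
Δ = 4!·4!·4!/13! = 1/450450
Racah Σ t=0..4: t=0:+1/13824 t=1:−1/216 t=2:+1/64 t=3:−1/216 t=4:+1/13824 = 5/768
⇒ 3j(4 4 4; 0 0 0)² = 18/1001, sgn +1
Racah Σ t=4..4: t=4:+1/2304 = 1/2304
⇒ 3j(4 4 4; -4 2 2)² = 5/143, sgn +1
4πI² = N·(3j₀)²·(3jₘ)² = 65610/143143
I = +1·√(0.458353/4π) = 0.19098314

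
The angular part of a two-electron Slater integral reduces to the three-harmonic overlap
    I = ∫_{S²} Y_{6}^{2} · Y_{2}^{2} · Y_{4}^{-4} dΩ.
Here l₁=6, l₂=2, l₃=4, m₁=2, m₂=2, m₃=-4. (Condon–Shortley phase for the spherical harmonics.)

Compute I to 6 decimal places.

0.015904

Checks pass: Σm=0; 12 even; l₃=4∈[4,8].
(2·6+1)(2·2+1)(2·4+1) = 585
Δ: 4! 8! 0! / 13! → 1/6435
sum: t=2:+1/2304 = 1/2304
3j²(6 2 4; 0 0 0) = Δ·Π!·Σ² = 5/143  (sign +1)
sum: t=4:+1/967680 = 1/967680
3j²(6 2 4; 2 2 -4) = Δ·Π!·Σ² = 1/6435  (sign +1)
combine: 4πI² = 585·5/143·1/6435 = 5/1573
take √, sign +1: I = 0.01590434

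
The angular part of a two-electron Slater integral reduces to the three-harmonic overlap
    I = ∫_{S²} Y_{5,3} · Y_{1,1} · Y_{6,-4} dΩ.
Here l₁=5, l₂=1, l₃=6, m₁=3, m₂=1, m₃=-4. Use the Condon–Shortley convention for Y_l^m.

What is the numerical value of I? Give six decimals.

Checks pass: Σm=0; 12 even; l₃=6∈[4,6].
(2·5+1)(2·1+1)(2·6+1) = 429
Δ: 0! 10! 2! / 13! → 1/858
sum: t=0:+1/14400 = 1/14400
3j²(5 1 6; 0 0 0) = Δ·Π!·Σ² = 6/143  (sign +1)
sum: t=0:+1/161280 = 1/161280
3j²(5 1 6; 3 1 -4) = Δ·Π!·Σ² = 15/286  (sign +1)
combine: 4πI² = 429·6/143·15/286 = 135/143
take √, sign +1: I = 0.27409047

0.274090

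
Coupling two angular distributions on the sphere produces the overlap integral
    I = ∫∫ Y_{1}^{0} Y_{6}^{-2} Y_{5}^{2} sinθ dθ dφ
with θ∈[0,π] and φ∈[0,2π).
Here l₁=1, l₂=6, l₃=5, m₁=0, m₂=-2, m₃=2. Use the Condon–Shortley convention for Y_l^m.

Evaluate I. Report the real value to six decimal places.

0.231133

Rules hold: Σm=0, L=12 even, 5≤5≤7.
N = 3·13·11 = 429
Δ = 2!·0!·10!/13! = 1/858
Racah Σ t=1..1: t=1:−1/14400 = -1/14400
⇒ 3j(1 6 5; 0 0 0)² = 6/143, sgn +1
Racah Σ t=1..1: t=1:−1/30240 = -1/30240
⇒ 3j(1 6 5; 0 -2 2)² = 16/429, sgn +1
4πI² = N·(3j₀)²·(3jₘ)² = 96/143
I = +1·√(0.671329/4π) = 0.23113338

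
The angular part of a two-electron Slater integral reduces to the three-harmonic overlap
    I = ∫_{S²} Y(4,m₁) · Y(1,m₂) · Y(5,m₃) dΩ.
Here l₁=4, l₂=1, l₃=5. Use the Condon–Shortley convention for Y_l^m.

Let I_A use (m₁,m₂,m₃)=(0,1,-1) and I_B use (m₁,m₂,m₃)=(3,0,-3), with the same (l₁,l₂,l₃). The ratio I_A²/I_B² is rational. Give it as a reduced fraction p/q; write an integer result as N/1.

Same 4,1,5: normalisation and zero-m 3j drop out of the ratio.
A: Δ: 0! 8! 2! / 11! → 1/495; sum: t=0:+1/1152 = 1/1152; 3j²(4 1 5; 0 1 -1) = Δ·Π!·Σ² = 1/33  (sign +1)
B: Δ: 0! 8! 2! / 11! → 1/495; sum: t=0:+1/5040 = 1/5040; 3j²(4 1 5; 3 0 -3) = Δ·Π!·Σ² = 16/495  (sign +1)
I_A²/I_B² = (1/33)/(16/495) = 15/16

15/16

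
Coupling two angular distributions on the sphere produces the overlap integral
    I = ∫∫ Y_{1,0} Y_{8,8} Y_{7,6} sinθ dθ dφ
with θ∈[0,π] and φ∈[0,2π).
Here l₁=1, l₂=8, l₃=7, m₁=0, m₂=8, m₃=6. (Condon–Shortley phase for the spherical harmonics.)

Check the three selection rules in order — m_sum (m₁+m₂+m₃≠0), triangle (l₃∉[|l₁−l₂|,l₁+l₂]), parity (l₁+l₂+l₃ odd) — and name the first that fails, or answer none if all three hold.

m_sum

Σmᵢ = 14  ✗
l₃∈[|l₁−l₂|,l₁+l₂]=[7,9], have l₃=7
Σlᵢ = 16 ⇒ even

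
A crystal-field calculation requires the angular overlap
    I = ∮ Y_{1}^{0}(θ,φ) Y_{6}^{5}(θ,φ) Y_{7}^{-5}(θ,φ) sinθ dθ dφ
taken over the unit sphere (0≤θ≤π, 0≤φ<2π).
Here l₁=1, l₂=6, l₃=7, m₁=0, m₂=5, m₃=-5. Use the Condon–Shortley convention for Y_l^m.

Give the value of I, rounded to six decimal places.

Rules hold: Σm=0, L=14 even, 5≤7≤7.
N = 3·13·15 = 585
Δ = 0!·2!·12!/15! = 1/1365
Racah Σ t=0..0: t=0:+1/518400 = 1/518400
⇒ 3j(1 6 7; 0 0 0)² = 7/195, sgn -1
Racah Σ t=0..0: t=0:+1/39916800 = 1/39916800
⇒ 3j(1 6 7; 0 5 -5)² = 8/455, sgn +1
4πI² = N·(3j₀)²·(3jₘ)² = 24/65
I = -1·√(0.369231/4π) = -0.17141310

-0.171413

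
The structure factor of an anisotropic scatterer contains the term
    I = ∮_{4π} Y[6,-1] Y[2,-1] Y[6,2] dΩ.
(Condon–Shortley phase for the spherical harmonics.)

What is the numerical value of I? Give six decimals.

Rules hold: Σm=0, L=14 even, 4≤6≤8.
N = 13·5·13 = 845
Δ = 2!·10!·2!/15! = 1/90090
Racah Σ t=0..2: t=0:+1/69120 t=1:−1/14400 t=2:+1/69120 = -7/172800
⇒ 3j(6 2 6; 0 0 0)² = 14/715, sgn -1
Racah Σ t=0..1: t=0:+1/60480 t=1:−1/34560 = -1/80640
⇒ 3j(6 2 6; -1 -1 2)² = 6/1001, sgn -1
4πI² = N·(3j₀)²·(3jₘ)² = 12/121
I = +1·√(0.0991736/4π) = 0.08883682

0.088837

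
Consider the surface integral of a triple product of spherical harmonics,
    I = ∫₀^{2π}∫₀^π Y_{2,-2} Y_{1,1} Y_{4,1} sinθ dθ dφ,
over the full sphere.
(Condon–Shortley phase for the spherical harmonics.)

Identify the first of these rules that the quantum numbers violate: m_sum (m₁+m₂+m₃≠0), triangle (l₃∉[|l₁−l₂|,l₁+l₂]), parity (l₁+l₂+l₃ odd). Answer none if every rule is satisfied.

triangle

Σmᵢ = 0  ✓
l₃∈[|l₁−l₂|,l₁+l₂]=[1,3], have l₃=4  ✗
Σlᵢ = 7 ⇒ odd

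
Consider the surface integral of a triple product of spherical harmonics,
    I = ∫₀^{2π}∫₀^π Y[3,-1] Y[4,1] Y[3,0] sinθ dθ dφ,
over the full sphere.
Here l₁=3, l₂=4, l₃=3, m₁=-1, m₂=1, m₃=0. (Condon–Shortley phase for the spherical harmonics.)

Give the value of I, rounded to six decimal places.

m-sum 0 ✓  L=10 even ✓  1≤3≤7 ✓
Π(2lᵢ+1) = 7×9×7 = 441
triangle coeff Δ(3,4,3) = 1/34650
Σ_t [1,3]: t=1:−1/72 t=2:+1/16 t=3:−1/72 = 5/144
(3j)²=2/77 [(3 4 3; 0 0 0)], sign=-1
Σ_t [2,4]: t=2:+1/48 t=3:−1/24 t=4:+1/288 = -5/288
(3j)²=5/462 [(3 4 3; -1 1 0)], sign=+1
⇒ 4πI² = 15/121
I = (-1)√(15/121/(4π)) = -0.09932258

-0.099323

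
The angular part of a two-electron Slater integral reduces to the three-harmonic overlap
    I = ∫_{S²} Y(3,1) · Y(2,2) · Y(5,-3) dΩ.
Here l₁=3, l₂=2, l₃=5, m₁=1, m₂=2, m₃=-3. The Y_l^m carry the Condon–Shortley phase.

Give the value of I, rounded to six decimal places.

-0.200476

Checks pass: Σm=0; 10 even; l₃=5∈[1,5].
(2·3+1)(2·2+1)(2·5+1) = 385
Δ: 0! 6! 4! / 11! → 1/2310
sum: t=0:+1/144 = 1/144
3j²(3 2 5; 0 0 0) = Δ·Π!·Σ² = 10/231  (sign -1)
sum: t=0:+1/1152 = 1/1152
3j²(3 2 5; 1 2 -3) = Δ·Π!·Σ² = 1/33  (sign +1)
combine: 4πI² = 385·10/231·1/33 = 50/99
take √, sign -1: I = -0.20047604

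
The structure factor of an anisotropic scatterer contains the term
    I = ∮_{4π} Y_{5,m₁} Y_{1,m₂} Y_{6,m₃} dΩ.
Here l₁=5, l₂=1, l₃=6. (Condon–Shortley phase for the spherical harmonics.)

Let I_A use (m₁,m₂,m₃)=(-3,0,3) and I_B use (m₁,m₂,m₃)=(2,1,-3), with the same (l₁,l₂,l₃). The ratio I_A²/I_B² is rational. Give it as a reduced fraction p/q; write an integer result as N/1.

Shared (l₁,l₂,l₃)=(5,1,6): N and (l;000)² cancel in I_A²/I_B².
A: Δ = 0!·10!·2!/13! = 1/858; Racah Σ t=0..0: t=0:+1/80640 = 1/80640; ⇒ 3j(5 1 6; -3 0 3)² = 9/286, sgn -1
B: Δ = 0!·10!·2!/13! = 1/858; Racah Σ t=0..0: t=0:+1/60480 = 1/60480; ⇒ 3j(5 1 6; 2 1 -3)² = 6/143, sgn -1
I_A²/I_B² = (9/286)/(6/143) = 3/4

3/4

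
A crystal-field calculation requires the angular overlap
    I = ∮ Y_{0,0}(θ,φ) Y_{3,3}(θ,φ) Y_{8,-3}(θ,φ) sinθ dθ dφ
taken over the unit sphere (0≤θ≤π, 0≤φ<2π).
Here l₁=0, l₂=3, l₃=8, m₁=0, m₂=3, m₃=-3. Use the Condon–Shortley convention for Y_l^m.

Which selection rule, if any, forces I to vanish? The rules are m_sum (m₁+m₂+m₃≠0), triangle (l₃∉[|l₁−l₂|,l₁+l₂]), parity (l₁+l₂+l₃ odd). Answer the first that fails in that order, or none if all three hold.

triangle

Σmᵢ = 0  ✓
l₃∈[|l₁−l₂|,l₁+l₂]=[3,3], have l₃=8  ✗
Σlᵢ = 11 ⇒ odd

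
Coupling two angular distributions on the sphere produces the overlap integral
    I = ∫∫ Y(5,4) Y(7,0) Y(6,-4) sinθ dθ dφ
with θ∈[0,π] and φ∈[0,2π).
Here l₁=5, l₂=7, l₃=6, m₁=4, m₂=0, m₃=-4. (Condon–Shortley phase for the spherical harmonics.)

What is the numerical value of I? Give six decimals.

0.150533

m-sum 0 ✓  L=18 even ✓  2≤6≤12 ✓
Π(2lᵢ+1) = 11×15×13 = 2145
triangle coeff Δ(5,7,6) = 1/174594420
Σ_t [1,5]: t=1:−1/4147200 t=2:+1/207360 t=3:−1/82944 t=4:+1/207360 t=5:−1/4147200 = -1/345600
(3j)²=420/46189 [(5 7 6; 0 0 0)], sign=-1
Σ_t [0,1]: t=0:+1/21772800 t=1:−1/4147200 = -17/87091200
(3j)²=119/8151 [(5 7 6; 4 0 -4)], sign=-1
⇒ 4πI² = 14700/51623
I = (+1)√(14700/51623/(4π)) = 0.15053314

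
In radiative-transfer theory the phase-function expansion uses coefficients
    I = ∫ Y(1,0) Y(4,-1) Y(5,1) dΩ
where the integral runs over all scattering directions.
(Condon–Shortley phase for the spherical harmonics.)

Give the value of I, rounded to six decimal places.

-0.240571

Checks pass: Σm=0; 10 even; l₃=5∈[3,5].
(2·1+1)(2·4+1)(2·5+1) = 297
Δ: 0! 2! 8! / 11! → 1/495
sum: t=0:+1/576 = 1/576
3j²(1 4 5; 0 0 0) = Δ·Π!·Σ² = 5/99  (sign -1)
sum: t=0:+1/720 = 1/720
3j²(1 4 5; 0 -1 1) = Δ·Π!·Σ² = 8/165  (sign +1)
combine: 4πI² = 297·5/99·8/165 = 8/11
take √, sign -1: I = -0.24057125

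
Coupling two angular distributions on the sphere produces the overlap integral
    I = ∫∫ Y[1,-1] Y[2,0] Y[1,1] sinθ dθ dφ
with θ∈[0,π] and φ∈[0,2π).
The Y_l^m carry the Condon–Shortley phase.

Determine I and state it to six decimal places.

0.126157

Rules hold: Σm=0, L=4 even, 1≤1≤3.
N = 3·5·3 = 45
Δ = 2!·0!·2!/5! = 1/30
Racah Σ t=1..1: t=1:−1/1 = -1/1
⇒ 3j(1 2 1; 0 0 0)² = 2/15, sgn +1
Racah Σ t=2..2: t=2:+1/4 = 1/4
⇒ 3j(1 2 1; -1 0 1)² = 1/30, sgn +1
4πI² = N·(3j₀)²·(3jₘ)² = 1/5
I = +1·√(0.2/4π) = 0.12615663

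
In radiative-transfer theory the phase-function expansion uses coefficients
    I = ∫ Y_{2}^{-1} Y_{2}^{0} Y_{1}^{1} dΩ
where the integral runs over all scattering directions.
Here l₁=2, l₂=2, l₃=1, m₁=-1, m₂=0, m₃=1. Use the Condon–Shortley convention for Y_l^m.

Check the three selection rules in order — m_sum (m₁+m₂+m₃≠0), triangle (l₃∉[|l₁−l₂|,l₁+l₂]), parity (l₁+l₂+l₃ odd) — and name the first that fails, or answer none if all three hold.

parity

Σmᵢ = 0  ✓
l₃∈[|l₁−l₂|,l₁+l₂]=[0,4], have l₃=1  ✓
Σlᵢ = 5 ⇒ odd  ✗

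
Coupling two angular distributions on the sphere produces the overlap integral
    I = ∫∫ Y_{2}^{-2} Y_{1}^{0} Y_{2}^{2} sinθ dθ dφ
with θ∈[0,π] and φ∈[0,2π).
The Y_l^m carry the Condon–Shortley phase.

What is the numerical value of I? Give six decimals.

0.000000

l₁+l₂+l₃=5 is odd: 3j(l;000)=0 ⇒ I=0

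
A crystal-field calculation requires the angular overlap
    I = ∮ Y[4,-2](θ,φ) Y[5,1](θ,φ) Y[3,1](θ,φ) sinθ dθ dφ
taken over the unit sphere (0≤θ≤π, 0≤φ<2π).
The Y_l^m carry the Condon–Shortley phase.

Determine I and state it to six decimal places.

0.106335

Checks pass: Σm=0; 12 even; l₃=3∈[1,9].
(2·4+1)(2·5+1)(2·3+1) = 693
Δ: 6! 2! 4! / 13! → 1/180180
sum: t=2:+1/576 t=3:−1/144 t=4:+1/576 = -1/288
3j²(4 5 3; 0 0 0) = Δ·Π!·Σ² = 20/1001  (sign +1)
sum: t=4:+1/384 t=5:−1/720 t=6:+1/34560 = 43/34560
3j²(4 5 3; -2 1 1) = Δ·Π!·Σ² = 1849/180180  (sign +1)
combine: 4πI² = 693·20/1001·1849/180180 = 1849/13013
take √, sign +1: I = 0.10633465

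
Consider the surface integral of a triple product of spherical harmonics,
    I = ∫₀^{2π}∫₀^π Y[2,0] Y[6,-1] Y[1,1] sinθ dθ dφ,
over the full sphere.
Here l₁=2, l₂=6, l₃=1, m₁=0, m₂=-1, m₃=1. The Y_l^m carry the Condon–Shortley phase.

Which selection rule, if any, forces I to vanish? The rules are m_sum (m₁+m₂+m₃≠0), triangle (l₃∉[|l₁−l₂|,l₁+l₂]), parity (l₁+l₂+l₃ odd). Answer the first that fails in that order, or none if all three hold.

m₁+m₂+m₃ = 0 − 1 + 1 = 0  ✓
triangle: |2−6|=4 ≤ l₃=1 ≤ 2+6=8  ✗
parity: l₁+l₂+l₃ = 9 is odd

triangle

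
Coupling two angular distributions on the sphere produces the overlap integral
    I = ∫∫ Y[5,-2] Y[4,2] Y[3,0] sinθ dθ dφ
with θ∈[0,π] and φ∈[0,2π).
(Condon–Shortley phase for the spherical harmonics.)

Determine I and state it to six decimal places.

Checks pass: Σm=0; 12 even; l₃=3∈[1,9].
(2·5+1)(2·4+1)(2·3+1) = 693
Δ: 6! 4! 2! / 13! → 1/180180
sum: t=2:+1/576 t=3:−1/144 t=4:+1/576 = -1/288
3j²(5 4 3; 0 0 0) = Δ·Π!·Σ² = 20/1001  (sign +1)
sum: t=4:+1/576 t=5:−1/480 t=6:+1/8640 = -1/4320
3j²(5 4 3; -2 2 0) = Δ·Π!·Σ² = 1/2145  (sign +1)
combine: 4πI² = 693·20/1001·1/2145 = 12/1859
take √, sign +1: I = 0.02266449

0.022664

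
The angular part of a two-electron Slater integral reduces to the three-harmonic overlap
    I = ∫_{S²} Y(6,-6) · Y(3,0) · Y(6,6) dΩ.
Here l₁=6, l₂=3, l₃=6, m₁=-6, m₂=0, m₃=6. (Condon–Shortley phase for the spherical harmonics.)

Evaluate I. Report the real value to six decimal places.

L=15 odd ⇒ parity kills the (l;000) factor ⇒ I = 0

0.000000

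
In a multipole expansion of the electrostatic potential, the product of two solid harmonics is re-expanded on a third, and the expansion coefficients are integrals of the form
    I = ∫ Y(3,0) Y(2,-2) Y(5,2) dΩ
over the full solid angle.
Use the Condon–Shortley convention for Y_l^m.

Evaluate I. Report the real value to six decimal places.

m-sum 0 ✓  L=10 even ✓  1≤5≤5 ✓
Π(2lᵢ+1) = 7×5×11 = 385
triangle coeff Δ(3,2,5) = 1/2310
Σ_t [0,0]: t=0:+1/144 = 1/144
(3j)²=10/231 [(3 2 5; 0 0 0)], sign=-1
Σ_t [0,0]: t=0:+1/864 = 1/864
(3j)²=1/66 [(3 2 5; 0 -2 2)], sign=-1
⇒ 4πI² = 25/99
I = (+1)√(25/99/(4π)) = 0.14175797

0.141758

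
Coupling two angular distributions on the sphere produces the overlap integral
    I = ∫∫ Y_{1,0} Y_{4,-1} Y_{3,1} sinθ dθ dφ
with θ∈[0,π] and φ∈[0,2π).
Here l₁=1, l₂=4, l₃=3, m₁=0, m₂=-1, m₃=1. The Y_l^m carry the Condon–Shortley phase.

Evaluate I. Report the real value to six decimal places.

-0.238414

Rules hold: Σm=0, L=8 even, 3≤3≤5.
N = 3·9·7 = 189
Δ = 2!·0!·6!/9! = 1/252
Racah Σ t=1..1: t=1:−1/36 = -1/36
⇒ 3j(1 4 3; 0 0 0)² = 4/63, sgn +1
Racah Σ t=1..1: t=1:−1/48 = -1/48
⇒ 3j(1 4 3; 0 -1 1)² = 5/84, sgn -1
4πI² = N·(3j₀)²·(3jₘ)² = 5/7
I = -1·√(0.714286/4π) = -0.23841361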